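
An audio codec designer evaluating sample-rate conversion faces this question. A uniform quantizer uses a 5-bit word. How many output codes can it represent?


Number of quantization levels = 2^N
= 2^5
= 32

32


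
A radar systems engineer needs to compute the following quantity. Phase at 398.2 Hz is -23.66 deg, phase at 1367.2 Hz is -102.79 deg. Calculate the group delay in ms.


Group delay from phase difference:
tau = -d(phi)/d(omega)
d(phi) = -79.13 deg = -1.381079 rad
d(omega) = 2*pi*(1367.2 - 398.2) = 6088.4066 rad/s
tau = -(-1.381079) / 6088.4066
    = 0.2268 ms

0.2268 ms


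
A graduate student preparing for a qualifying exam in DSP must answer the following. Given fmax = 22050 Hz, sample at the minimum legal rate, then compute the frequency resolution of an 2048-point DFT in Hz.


Step 1 — Nyquist sampling rate:
fs = 2 * fmax = 2 * 22050 = 44100 Hz

Step 2 — DFT bin spacing:
df = fs / N = 44100 / 2048 = 21.5332 Hz

21.5332 Hz


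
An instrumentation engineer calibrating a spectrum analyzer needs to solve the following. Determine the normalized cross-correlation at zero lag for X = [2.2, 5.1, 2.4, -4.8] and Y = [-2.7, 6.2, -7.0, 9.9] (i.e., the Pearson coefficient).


Pearson correlation coefficient (population):
r = cov(X,Y) / (std(X) * std(Y))
Mean X = 1.225, Mean Y = 1.6
Cov(X,Y) = -11.62
Std(X) = 3.662223, Std(Y) = 6.754628
r = -0.4697

-0.4697


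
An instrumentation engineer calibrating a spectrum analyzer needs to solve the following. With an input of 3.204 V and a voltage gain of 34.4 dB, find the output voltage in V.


Output voltage from dB gain:
V_out = V_in * 10^(gain_dB / 20)
      = 3.204 * 10^(34.4 / 20)
      = 3.204 * 52.480746
      = 168.1483 V

168.1483 V


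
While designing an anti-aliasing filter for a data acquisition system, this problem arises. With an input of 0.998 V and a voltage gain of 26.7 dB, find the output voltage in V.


Output voltage from dB gain:
V_out = V_in * 10^(gain_dB / 20)
      = 0.998 * 10^(26.7 / 20)
      = 0.998 * 21.627185
      = 21.5839 V

21.5839 V


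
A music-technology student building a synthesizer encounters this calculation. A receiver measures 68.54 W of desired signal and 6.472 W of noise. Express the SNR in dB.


SNR in decibels:
SNR = 10 * log10(Ps / Pn)
    = 10 * log10(68.54 / 6.472)
    = 10 * log10(10.5902)
    = 10 * 1.0249
    = 10.25 dB

10.25 dB


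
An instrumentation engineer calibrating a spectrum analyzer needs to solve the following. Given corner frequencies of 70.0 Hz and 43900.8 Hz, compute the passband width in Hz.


Bandwidth is the difference of -3dB frequencies:
BW = f_high - f_low
   = 43900.8 - 70.0
   = 43830.8 Hz

43830.8 Hz


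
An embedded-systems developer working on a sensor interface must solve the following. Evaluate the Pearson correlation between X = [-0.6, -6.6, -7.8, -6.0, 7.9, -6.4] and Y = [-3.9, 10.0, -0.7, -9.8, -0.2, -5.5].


Pearson correlation coefficient (population):
r = cov(X,Y) / (std(X) * std(Y))
Mean X = -3.25, Mean Y = -1.6833
Cov(X,Y) = 0.2325
Std(X) = 5.488701, Std(Y) = 6.12411
r = 0.0069

0.0069


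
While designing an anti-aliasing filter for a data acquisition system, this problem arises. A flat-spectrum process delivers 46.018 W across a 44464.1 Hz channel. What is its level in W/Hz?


Power spectral density:
PSD = P / BW
    = 46.018 / 44464.1
    = 0.00103495 W/Hz

0.00103495 W/Hz


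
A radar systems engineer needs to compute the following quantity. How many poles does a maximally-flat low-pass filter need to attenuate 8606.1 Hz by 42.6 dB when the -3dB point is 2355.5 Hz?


Butterworth filter order formula:
n = log10(10^(A/10) - 1) / (2 * log10(f_stop/f_pass))
10^(42.6/10) - 1 = 18196.0086
f_stop/f_pass = 8606.1 / 2355.5 = 3.6536
n = 3.7851 -> ceil = 4

4


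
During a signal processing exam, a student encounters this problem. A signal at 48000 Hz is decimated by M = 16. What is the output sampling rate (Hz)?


Decimation reduces the sample rate:
fs_out = fs_in / M
       = 48000 / 16
       = 3000.0 Hz

3000.0 Hz


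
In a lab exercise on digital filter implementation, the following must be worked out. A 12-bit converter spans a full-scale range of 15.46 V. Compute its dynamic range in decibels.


Dynamic range from full-scale to LSB:
V_min = V_max / 2^bits = 15.46 / 2^12
DR = 20 * log10(V_max / V_min)
   = 20 * log10(2^12)
   = 20 * 12 * log10(2)
   = 72.25 dB

72.25 dB


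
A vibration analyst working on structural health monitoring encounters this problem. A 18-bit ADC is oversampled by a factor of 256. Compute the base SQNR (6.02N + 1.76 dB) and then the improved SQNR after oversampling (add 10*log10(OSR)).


Step 1 — baseline SQNR at Nyquist:
SQNR_base = 6.02*N + 1.76
          = 6.02*18 + 1.76
          = 110.12 dB

Step 2 — oversampling processing gain:
G = 10*log10(OSR) = 10*log10(256) = 24.08 dB

Step 3 — total:
SQNR_total = 110.12 + 24.08 = 134.2 dB

Base SQNR = 110.12 dB; oversampled SQNR = 134.2 dB


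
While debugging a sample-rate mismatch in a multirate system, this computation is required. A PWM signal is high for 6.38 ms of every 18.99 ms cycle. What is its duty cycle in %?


Duty cycle as a percentage:
DC = (t_on / T) * 100
   = (6.38 / 18.99) * 100
   = 0.335966 * 100
   = 33.6 %

33.6 %


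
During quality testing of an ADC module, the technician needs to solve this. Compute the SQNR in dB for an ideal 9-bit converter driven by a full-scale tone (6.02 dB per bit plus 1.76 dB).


Theoretical SNR for a full-scale sinusoid:
SNR = 6.02 * N + 1.76
    = 6.02 * 9 + 1.76
    = 54.18 + 1.76
    = 55.94 dB

55.94 dB


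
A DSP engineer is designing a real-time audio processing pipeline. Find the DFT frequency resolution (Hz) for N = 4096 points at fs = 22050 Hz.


DFT frequency resolution:
df = fs / N
   = 22050 / 4096
   = 5.3833 Hz

5.3833 Hz


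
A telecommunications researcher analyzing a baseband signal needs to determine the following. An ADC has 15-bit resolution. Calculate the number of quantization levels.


Number of quantization levels = 2^N
= 2^15
= 32768

32768


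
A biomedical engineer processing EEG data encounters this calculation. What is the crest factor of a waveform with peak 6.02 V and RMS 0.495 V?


Crest factor is the ratio of peak to RMS:
CF = V_peak / V_rms
   = 6.02 / 0.495
   = 12.1616

12.1616


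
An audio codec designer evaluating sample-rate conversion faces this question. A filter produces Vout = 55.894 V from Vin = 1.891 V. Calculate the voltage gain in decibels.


Voltage gain in dB:
G = 20 * log10(Vout / Vin)
  = 20 * log10(55.894 / 1.891)
  = 20 * log10(29.557906)
  = 20 * 1.470674
  = 29.41 dB

29.41 dB


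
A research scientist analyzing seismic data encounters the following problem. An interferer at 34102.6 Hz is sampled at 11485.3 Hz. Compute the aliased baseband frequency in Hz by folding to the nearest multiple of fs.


Compute the nearest integer multiple of fs to the signal:
n = round(34102.6 / 11485.3) = 3
f_alias = |34102.6 - 3 * 11485.3|
        = |34102.6 - 34455.9|
        = 353.3 Hz

353.3


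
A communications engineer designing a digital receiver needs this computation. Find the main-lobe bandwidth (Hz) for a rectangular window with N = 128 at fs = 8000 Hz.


Main lobe width for a rectangular window:
Width = 2 * fs / N
      = 2 * 8000 / 128
      = 16000 / 128
      = 125.0 Hz

125.0 Hz


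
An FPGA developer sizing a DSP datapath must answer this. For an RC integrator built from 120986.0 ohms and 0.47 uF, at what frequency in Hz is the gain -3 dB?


Cutoff frequency of a first-order RC filter:
fc = 1 / (2 * pi * R * C)
C = 0.47 uF = 4.7e-07 F
fc = 1 / (2 * pi * 120986.0 * 4.7e-07)
   = 1 / 0.35728340505998
   = 2.798899 Hz

2.798899 Hz


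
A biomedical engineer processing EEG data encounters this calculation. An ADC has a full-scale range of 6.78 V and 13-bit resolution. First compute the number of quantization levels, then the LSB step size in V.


Step 1 — number of quantization levels:
L = 2^N = 2^13 = 8192

Step 2 — LSB step size:
delta = Vfs / L
      = 6.78 / 8192
      = 0.00082764 V

Levels = 8192; step size = 0.00082764 V


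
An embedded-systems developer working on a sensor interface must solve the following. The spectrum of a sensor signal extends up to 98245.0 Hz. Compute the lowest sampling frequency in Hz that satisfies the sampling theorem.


The Nyquist rate is twice the maximum frequency component.
fs_min = 2 * fmax
      = 2 * 98245.0
      = 196490.0 Hz

196490.0


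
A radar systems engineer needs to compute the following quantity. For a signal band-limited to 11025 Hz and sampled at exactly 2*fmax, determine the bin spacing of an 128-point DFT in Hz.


Step 1 — Nyquist sampling rate:
fs = 2 * fmax = 2 * 11025 = 22050 Hz

Step 2 — DFT bin spacing:
df = fs / N = 22050 / 128 = 172.2656 Hz

172.2656 Hz


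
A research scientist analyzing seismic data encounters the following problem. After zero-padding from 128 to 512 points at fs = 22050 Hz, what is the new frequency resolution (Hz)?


Frequency resolution after zero-padding:
N_padded = 128 * 4 = 512
df = fs / N_padded
   = 22050 / 512
   = 43.0664 Hz

43.0664 Hz


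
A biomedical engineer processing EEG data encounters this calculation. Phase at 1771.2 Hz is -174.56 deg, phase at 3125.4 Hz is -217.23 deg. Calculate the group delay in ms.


Group delay from phase difference:
tau = -d(phi)/d(omega)
d(phi) = -42.67 deg = -0.744732 rad
d(omega) = 2*pi*(3125.4 - 1771.2) = 8508.6895 rad/s
tau = -(-0.744732) / 8508.6895
    = 0.0875 ms

0.0875 ms


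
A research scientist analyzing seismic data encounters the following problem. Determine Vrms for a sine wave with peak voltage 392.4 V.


RMS voltage for a sinusoidal waveform:
V_rms = V_peak / sqrt(2)
      = 392.4 / 1.414214
      = 277.469 V

277.469 V


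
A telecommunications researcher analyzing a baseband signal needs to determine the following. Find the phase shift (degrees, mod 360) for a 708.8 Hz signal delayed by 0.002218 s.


Phase shift from frequency and time delay:
phi = 360 * f * t_delay
    = 360 * 708.8 * 0.002218
    = 565.96 degrees
    mod 360 = 205.96 degrees

205.96 degrees


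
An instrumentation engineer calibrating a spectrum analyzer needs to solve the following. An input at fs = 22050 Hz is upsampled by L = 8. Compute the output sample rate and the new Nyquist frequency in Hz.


Step 1 — output sample rate after interpolation by L:
fs_out = L * fs_in = 8 * 22050 = 176400 Hz

Step 2 — Nyquist frequency of the output stream:
f_Nyq = fs_out / 2 = 176400 / 2 = 88200.0 Hz

fs_out = 176400 Hz; f_Nyquist = 88200.0 Hz


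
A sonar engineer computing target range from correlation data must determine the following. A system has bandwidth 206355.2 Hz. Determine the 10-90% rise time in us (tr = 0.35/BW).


Rise time from bandwidth relationship:
tr = 0.35 / BW
   = 0.35 / 206355.2
   = 1.696104581e-06 s
   = 1.6961 us

1.6961 us


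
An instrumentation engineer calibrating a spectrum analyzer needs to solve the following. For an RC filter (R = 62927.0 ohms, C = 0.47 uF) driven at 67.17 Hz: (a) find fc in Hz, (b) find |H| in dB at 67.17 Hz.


Step 1 — cutoff frequency:
fc = 1 / (2*pi*R*C)
C = 0.47 uF = 4.7e-07 F
fc = 1 / (2*pi*62927.0*4.7e-07)
   = 5.38128 Hz

Step 2 — magnitude at f = 67.17 Hz:
|H(f)| = 1 / sqrt(1 + (f/fc)^2)
f/fc = 67.17 / 5.38128 = 12.48216
|H| = 1 / sqrt(1 + 155.804318) = 0.0798585
|H|_dB = 20*log10(0.0798585) = -21.95 dB

fc = 5.38128 Hz; |H(67.17 Hz)| = -21.95 dB


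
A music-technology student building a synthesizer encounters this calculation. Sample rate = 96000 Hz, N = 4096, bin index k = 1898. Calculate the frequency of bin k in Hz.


Frequency of DFT bin k:
f_k = k * fs / N
    = 1898 * 96000 / 4096
    = 182208000 / 4096
    = 44484.375 Hz

44484.375 Hz


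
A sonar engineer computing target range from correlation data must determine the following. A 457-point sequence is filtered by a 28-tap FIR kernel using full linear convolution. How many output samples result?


Linear convolution output length:
L = N + M - 1
  = 457 + 28 - 1
  = 484 samples

484


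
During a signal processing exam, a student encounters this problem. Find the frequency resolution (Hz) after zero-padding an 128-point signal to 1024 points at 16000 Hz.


Frequency resolution after zero-padding:
N_padded = 128 * 8 = 1024
df = fs / N_padded
   = 16000 / 1024
   = 15.625 Hz

15.625 Hz


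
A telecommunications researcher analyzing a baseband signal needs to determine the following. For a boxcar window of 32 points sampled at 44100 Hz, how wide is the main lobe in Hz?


Main lobe width for a rectangular window:
Width = 2 * fs / N
      = 2 * 44100 / 32
      = 88200 / 32
      = 2756.25 Hz

2756.25 Hz


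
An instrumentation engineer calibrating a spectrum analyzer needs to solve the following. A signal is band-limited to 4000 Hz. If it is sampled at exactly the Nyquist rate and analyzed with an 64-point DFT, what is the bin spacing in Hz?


Step 1 — Nyquist sampling rate:
fs = 2 * fmax = 2 * 4000 = 8000 Hz

Step 2 — DFT bin spacing:
df = fs / N = 8000 / 64 = 125.0 Hz

125.0 Hz


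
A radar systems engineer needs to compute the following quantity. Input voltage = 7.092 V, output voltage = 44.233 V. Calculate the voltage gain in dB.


Voltage gain in dB:
G = 20 * log10(Vout / Vin)
  = 20 * log10(44.233 / 7.092)
  = 20 * log10(6.237028)
  = 20 * 0.794978
  = 15.9 dB

15.9 dB


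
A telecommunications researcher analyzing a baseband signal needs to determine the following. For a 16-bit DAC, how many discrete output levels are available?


Number of quantization levels = 2^N
= 2^16
= 65536

65536


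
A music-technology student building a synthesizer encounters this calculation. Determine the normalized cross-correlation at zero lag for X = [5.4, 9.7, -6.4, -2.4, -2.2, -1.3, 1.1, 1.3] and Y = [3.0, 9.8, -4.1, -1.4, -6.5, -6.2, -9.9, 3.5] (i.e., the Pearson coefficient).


Pearson correlation coefficient (population):
r = cov(X,Y) / (std(X) * std(Y))
Mean X = 0.65, Mean Y = -1.475
Cov(X,Y) = 20.56875
Std(X) = 4.690682, Std(Y) = 6.096669
r = 0.7192

0.7192


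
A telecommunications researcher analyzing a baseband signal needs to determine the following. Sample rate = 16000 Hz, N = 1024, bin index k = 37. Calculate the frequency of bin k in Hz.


Frequency of DFT bin k:
f_k = k * fs / N
    = 37 * 16000 / 1024
    = 592000 / 1024
    = 578.125 Hz

578.125 Hz


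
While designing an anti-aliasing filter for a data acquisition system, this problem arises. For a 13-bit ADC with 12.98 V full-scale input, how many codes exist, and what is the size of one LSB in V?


Step 1 — number of quantization levels:
L = 2^N = 2^13 = 8192

Step 2 — LSB step size:
delta = Vfs / L
      = 12.98 / 8192
      = 0.00158447 V

Levels = 8192; step size = 0.00158447 V


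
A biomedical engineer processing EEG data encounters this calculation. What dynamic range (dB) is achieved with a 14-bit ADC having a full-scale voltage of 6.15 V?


Dynamic range from full-scale to LSB:
V_min = V_max / 2^bits = 6.15 / 2^14
DR = 20 * log10(V_max / V_min)
   = 20 * log10(2^14)
   = 20 * 14 * log10(2)
   = 84.29 dB

84.29 dB


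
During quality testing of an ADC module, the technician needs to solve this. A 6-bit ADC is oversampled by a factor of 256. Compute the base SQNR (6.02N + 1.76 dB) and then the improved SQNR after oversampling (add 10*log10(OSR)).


Step 1 — baseline SQNR at Nyquist:
SQNR_base = 6.02*N + 1.76
          = 6.02*6 + 1.76
          = 37.88 dB

Step 2 — oversampling processing gain:
G = 10*log10(OSR) = 10*log10(256) = 24.08 dB

Step 3 — total:
SQNR_total = 37.88 + 24.08 = 61.96 dB

Base SQNR = 37.88 dB; oversampled SQNR = 61.96 dB


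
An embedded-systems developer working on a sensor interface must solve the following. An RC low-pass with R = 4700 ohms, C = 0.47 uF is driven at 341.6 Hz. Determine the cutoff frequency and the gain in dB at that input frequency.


Step 1 — cutoff frequency:
fc = 1 / (2*pi*R*C)
C = 0.47 uF = 4.7e-07 F
fc = 1 / (2*pi*4700*4.7e-07)
   = 72.0484 Hz

Step 2 — magnitude at f = 341.6 Hz:
|H(f)| = 1 / sqrt(1 + (f/fc)^2)
f/fc = 341.6 / 72.0484 = 4.741257
|H| = 1 / sqrt(1 + 22.479518) = 0.2063742
|H|_dB = 20*log10(0.2063742) = -13.71 dB

fc = 72.0484 Hz; |H(341.6 Hz)| = -13.71 dB


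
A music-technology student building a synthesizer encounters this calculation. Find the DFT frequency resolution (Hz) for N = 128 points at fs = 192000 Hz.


DFT frequency resolution:
df = fs / N
   = 192000 / 128
   = 1500.0 Hz

1500.0 Hz


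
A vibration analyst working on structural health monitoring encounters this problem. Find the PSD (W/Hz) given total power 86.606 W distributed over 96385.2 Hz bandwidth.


Power spectral density:
PSD = P / BW
    = 86.606 / 96385.2
    = 0.00089854 W/Hz

0.00089854 W/Hz


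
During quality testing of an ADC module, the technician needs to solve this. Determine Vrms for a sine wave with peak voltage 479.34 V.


RMS voltage for a sinusoidal waveform:
V_rms = V_peak / sqrt(2)
      = 479.34 / 1.414214
      = 338.945 V

338.945 V


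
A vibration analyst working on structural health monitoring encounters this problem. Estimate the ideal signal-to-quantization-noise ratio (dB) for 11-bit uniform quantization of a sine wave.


Theoretical SNR for a full-scale sinusoid:
SNR = 6.02 * N + 1.76
    = 6.02 * 11 + 1.76
    = 66.22 + 1.76
    = 67.98 dB

67.98 dB


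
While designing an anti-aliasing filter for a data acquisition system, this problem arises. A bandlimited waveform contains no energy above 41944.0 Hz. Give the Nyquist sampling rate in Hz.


The Nyquist rate is twice the maximum frequency component.
fs_min = 2 * fmax
      = 2 * 41944.0
      = 83888.0 Hz

83888.0


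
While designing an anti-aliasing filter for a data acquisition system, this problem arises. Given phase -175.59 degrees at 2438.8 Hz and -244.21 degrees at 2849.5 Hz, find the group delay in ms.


Group delay from phase difference:
tau = -d(phi)/d(omega)
d(phi) = -68.62 deg = -1.197645 rad
d(omega) = 2*pi*(2849.5 - 2438.8) = 2580.5042 rad/s
tau = -(-1.197645) / 2580.5042
    = 0.4641 ms

0.4641 ms


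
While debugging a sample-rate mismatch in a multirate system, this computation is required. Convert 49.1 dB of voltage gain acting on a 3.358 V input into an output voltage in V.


Output voltage from dB gain:
V_out = V_in * 10^(gain_dB / 20)
      = 3.358 * 10^(49.1 / 20)
      = 3.358 * 285.101827
      = 957.3719 V

957.3719 V


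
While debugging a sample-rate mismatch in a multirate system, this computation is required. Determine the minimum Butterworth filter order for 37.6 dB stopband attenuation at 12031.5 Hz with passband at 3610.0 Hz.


Butterworth filter order formula:
n = log10(10^(A/10) - 1) / (2 * log10(f_stop/f_pass))
10^(37.6/10) - 1 = 5753.3994
f_stop/f_pass = 12031.5 / 3610.0 = 3.3328
n = 3.5959 -> ceil = 4

4


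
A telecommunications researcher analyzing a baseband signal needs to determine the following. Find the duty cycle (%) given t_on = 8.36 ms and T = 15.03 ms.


Duty cycle as a percentage:
DC = (t_on / T) * 100
   = (8.36 / 15.03) * 100
   = 0.556221 * 100
   = 55.62 %

55.62 %


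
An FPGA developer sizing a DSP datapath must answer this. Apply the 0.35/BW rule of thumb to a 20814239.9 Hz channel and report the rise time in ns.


Rise time from bandwidth relationship:
tr = 0.35 / BW
   = 0.35 / 20814239.9
   = 1.681541107e-08 s
   = 16.8154 ns

16.8154 ns


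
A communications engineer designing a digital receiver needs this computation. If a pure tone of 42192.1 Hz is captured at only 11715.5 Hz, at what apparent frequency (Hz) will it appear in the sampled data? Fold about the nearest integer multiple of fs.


Compute the nearest integer multiple of fs to the signal:
n = round(42192.1 / 11715.5) = 4
f_alias = |42192.1 - 4 * 11715.5|
        = |42192.1 - 46862.0|
        = 4669.9 Hz

4669.9


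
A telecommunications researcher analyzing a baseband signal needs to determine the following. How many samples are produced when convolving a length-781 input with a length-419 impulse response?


Linear convolution output length:
L = N + M - 1
  = 781 + 419 - 1
  = 1199 samples

1199


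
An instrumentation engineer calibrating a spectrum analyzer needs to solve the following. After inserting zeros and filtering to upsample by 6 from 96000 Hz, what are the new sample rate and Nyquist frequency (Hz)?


Step 1 — output sample rate after interpolation by L:
fs_out = L * fs_in = 6 * 96000 = 576000 Hz

Step 2 — Nyquist frequency of the output stream:
f_Nyq = fs_out / 2 = 576000 / 2 = 288000.0 Hz

fs_out = 576000 Hz; f_Nyquist = 288000.0 Hz


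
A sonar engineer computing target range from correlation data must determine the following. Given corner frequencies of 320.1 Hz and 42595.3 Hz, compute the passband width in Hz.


Bandwidth is the difference of -3dB frequencies:
BW = f_high - f_low
   = 42595.3 - 320.1
   = 42275.2 Hz

42275.2 Hz


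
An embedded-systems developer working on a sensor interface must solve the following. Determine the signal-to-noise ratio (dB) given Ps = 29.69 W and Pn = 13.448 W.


SNR in decibels:
SNR = 10 * log10(Ps / Pn)
    = 10 * log10(29.69 / 13.448)
    = 10 * log10(2.2078)
    = 10 * 0.344
    = 3.44 dB

3.44 dB


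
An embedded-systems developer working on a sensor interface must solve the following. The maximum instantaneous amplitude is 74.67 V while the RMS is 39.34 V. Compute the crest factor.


Crest factor is the ratio of peak to RMS:
CF = V_peak / V_rms
   = 74.67 / 39.34
   = 1.8981

1.8981


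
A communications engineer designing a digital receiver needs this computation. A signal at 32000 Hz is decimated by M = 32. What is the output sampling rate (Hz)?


Decimation reduces the sample rate:
fs_out = fs_in / M
       = 32000 / 32
       = 1000.0 Hz

1000.0 Hz


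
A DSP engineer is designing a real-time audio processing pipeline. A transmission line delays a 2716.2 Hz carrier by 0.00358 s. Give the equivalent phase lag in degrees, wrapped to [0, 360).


Phase shift from frequency and time delay:
phi = 360 * f * t_delay
    = 360 * 2716.2 * 0.00358
    = 3500.64 degrees
    mod 360 = 260.64 degrees

260.64 degrees


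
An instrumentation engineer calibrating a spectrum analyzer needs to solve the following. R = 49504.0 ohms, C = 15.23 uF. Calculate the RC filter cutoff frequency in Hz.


Cutoff frequency of a first-order RC filter:
fc = 1 / (2 * pi * R * C)
C = 15.23 uF = 1.523e-05 F
fc = 1 / (2 * pi * 49504.0 * 1.523e-05)
   = 1 / 4.737181926952
   = 0.211096 Hz

0.211096 Hz


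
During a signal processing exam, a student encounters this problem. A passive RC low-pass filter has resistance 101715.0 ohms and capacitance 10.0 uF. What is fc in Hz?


Cutoff frequency of a first-order RC filter:
fc = 1 / (2 * pi * R * C)
C = 10.0 uF = 1e-05 F
fc = 1 / (2 * pi * 101715.0 * 1e-05)
   = 1 / 6.3909419351977
   = 0.156471 Hz

0.156471 Hz


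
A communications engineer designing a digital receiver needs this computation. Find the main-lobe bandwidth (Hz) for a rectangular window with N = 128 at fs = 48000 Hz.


Main lobe width for a rectangular window:
Width = 2 * fs / N
      = 2 * 48000 / 128
      = 96000 / 128
      = 750.0 Hz

750.0 Hz


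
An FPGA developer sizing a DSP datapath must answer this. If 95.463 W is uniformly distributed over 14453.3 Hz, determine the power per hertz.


Power spectral density:
PSD = P / BW
    = 95.463 / 14453.3
    = 0.00660493 W/Hz

0.00660493 W/Hz


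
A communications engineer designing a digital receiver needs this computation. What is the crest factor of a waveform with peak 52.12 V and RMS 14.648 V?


Crest factor is the ratio of peak to RMS:
CF = V_peak / V_rms
   = 52.12 / 14.648
   = 3.5582

3.5582


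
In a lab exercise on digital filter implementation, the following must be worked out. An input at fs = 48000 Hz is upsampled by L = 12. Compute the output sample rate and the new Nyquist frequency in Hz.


Step 1 — output sample rate after interpolation by L:
fs_out = L * fs_in = 12 * 48000 = 576000 Hz

Step 2 — Nyquist frequency of the output stream:
f_Nyq = fs_out / 2 = 576000 / 2 = 288000.0 Hz

fs_out = 576000 Hz; f_Nyquist = 288000.0 Hz


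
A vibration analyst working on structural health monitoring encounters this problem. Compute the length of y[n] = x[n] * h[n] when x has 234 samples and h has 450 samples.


Linear convolution output length:
L = N + M - 1
  = 234 + 450 - 1
  = 683 samples

683


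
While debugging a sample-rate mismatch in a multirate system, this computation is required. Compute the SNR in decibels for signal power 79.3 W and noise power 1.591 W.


SNR in decibels:
SNR = 10 * log10(Ps / Pn)
    = 10 * log10(79.3 / 1.591)
    = 10 * log10(49.8429)
    = 10 * 1.6976
    = 16.98 dB

16.98 dB


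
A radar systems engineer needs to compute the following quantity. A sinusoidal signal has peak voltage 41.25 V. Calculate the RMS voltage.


RMS voltage for a sinusoidal waveform:
V_rms = V_peak / sqrt(2)
      = 41.25 / 1.414214
      = 29.168 V

29.168 V


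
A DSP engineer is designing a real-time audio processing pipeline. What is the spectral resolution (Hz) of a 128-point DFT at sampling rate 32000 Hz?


DFT frequency resolution:
df = fs / N
   = 32000 / 128
   = 250.0 Hz

250.0 Hz


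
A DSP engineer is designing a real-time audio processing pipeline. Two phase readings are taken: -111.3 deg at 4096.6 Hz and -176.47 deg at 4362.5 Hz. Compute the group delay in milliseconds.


Group delay from phase difference:
tau = -d(phi)/d(omega)
d(phi) = -65.17 deg = -1.137431 rad
d(omega) = 2*pi*(4362.5 - 4096.6) = 1670.699 rad/s
tau = -(-1.137431) / 1670.699
    = 0.6808 ms

0.6808 ms


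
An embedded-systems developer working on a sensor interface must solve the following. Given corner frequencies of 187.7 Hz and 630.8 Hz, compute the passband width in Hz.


Bandwidth is the difference of -3dB frequencies:
BW = f_high - f_low
   = 630.8 - 187.7
   = 443.1 Hz

443.1 Hz


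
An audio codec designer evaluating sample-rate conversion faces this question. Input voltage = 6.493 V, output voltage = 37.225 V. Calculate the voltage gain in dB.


Voltage gain in dB:
G = 20 * log10(Vout / Vin)
  = 20 * log10(37.225 / 6.493)
  = 20 * log10(5.733097)
  = 20 * 0.758389
  = 15.17 dB

15.17 dB


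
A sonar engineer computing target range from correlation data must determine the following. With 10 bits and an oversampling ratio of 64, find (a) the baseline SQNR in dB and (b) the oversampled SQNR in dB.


Step 1 — baseline SQNR at Nyquist:
SQNR_base = 6.02*N + 1.76
          = 6.02*10 + 1.76
          = 61.96 dB

Step 2 — oversampling processing gain:
G = 10*log10(OSR) = 10*log10(64) = 18.06 dB

Step 3 — total:
SQNR_total = 61.96 + 18.06 = 80.02 dB

Base SQNR = 61.96 dB; oversampled SQNR = 80.02 dB


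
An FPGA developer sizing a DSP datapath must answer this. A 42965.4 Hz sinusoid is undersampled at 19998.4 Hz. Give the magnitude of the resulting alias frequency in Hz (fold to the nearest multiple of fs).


Compute the nearest integer multiple of fs to the signal:
n = round(42965.4 / 19998.4) = 2
f_alias = |42965.4 - 2 * 19998.4|
        = |42965.4 - 39996.8|
        = 2968.6 Hz

2968.6


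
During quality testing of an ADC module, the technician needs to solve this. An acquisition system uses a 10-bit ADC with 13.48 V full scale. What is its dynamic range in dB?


Dynamic range from full-scale to LSB:
V_min = V_max / 2^bits = 13.48 / 2^10
DR = 20 * log10(V_max / V_min)
   = 20 * log10(2^10)
   = 20 * 10 * log10(2)
   = 60.21 dB

60.21 dB


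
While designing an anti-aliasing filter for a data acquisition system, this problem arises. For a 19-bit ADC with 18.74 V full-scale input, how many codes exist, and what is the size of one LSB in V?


Step 1 — number of quantization levels:
L = 2^N = 2^19 = 524288

Step 2 — LSB step size:
delta = Vfs / L
      = 18.74 / 524288
      = 3.574e-05 V

Levels = 524288; step size = 3.574e-05 V


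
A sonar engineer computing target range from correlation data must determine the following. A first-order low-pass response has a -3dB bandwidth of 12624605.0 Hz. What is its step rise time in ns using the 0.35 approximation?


Rise time from bandwidth relationship:
tr = 0.35 / BW
   = 0.35 / 12624605.0
   = 2.772363967e-08 s
   = 27.7236 ns

27.7236 ns


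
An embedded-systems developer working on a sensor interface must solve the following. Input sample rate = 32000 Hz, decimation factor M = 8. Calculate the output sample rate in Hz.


Decimation reduces the sample rate:
fs_out = fs_in / M
       = 32000 / 8
       = 4000.0 Hz

4000.0 Hz


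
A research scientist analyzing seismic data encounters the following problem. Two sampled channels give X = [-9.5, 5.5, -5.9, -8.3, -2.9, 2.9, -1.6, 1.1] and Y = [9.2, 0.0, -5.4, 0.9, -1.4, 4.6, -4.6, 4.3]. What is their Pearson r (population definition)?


Pearson correlation coefficient (population):
r = cov(X,Y) / (std(X) * std(Y))
Mean X = -2.3375, Mean Y = 0.95
Cov(X,Y) = -1.969375
Std(X) = 5.013466, Std(Y) = 4.611941
r = -0.0852

-0.0852


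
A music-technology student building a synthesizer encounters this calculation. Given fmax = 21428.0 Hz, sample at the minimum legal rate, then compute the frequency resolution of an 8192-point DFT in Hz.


Step 1 — Nyquist sampling rate:
fs = 2 * fmax = 2 * 21428.0 = 42856.0 Hz

Step 2 — DFT bin spacing:
df = fs / N = 42856.0 / 8192 = 5.2314 Hz

5.2314 Hz


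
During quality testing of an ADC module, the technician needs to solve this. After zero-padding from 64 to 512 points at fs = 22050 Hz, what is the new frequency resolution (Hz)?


Frequency resolution after zero-padding:
N_padded = 64 * 8 = 512
df = fs / N_padded
   = 22050 / 512
   = 43.0664 Hz

43.0664 Hz


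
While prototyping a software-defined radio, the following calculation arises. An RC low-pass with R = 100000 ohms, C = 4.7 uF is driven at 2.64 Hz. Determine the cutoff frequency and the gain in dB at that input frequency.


Step 1 — cutoff frequency:
fc = 1 / (2*pi*R*C)
C = 4.7 uF = 4.7e-06 F
fc = 1 / (2*pi*100000*4.7e-06)
   = 0.338628 Hz

Step 2 — magnitude at f = 2.64 Hz:
|H(f)| = 1 / sqrt(1 + (f/fc)^2)
f/fc = 2.64 / 0.338628 = 7.796166
|H| = 1 / sqrt(1 + 60.780204) = 0.1272258
|H|_dB = 20*log10(0.1272258) = -17.91 dB

fc = 0.338628 Hz; |H(2.64 Hz)| = -17.91 dB


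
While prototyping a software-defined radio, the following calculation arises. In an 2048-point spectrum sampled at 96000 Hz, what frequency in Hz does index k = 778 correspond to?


Frequency of DFT bin k:
f_k = k * fs / N
    = 778 * 96000 / 2048
    = 74688000 / 2048
    = 36468.75 Hz

36468.75 Hz


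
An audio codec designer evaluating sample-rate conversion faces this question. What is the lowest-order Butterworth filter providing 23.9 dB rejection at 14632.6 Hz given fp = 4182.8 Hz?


Butterworth filter order formula:
n = log10(10^(A/10) - 1) / (2 * log10(f_stop/f_pass))
10^(23.9/10) - 1 = 244.4709
f_stop/f_pass = 14632.6 / 4182.8 = 3.4983
n = 2.1956 -> ceil = 3

3


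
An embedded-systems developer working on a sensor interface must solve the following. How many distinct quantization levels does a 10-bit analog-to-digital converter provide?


Number of quantization levels = 2^N
= 2^10
= 1024

1024


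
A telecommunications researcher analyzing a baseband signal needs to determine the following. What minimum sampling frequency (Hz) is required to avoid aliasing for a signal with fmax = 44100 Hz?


The Nyquist rate is twice the maximum frequency component.
fs_min = 2 * fmax
      = 2 * 44100
      = 88200 Hz

88200


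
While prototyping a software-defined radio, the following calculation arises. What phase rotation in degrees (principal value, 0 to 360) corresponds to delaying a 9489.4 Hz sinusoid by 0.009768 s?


Phase shift from frequency and time delay:
phi = 360 * f * t_delay
    = 360 * 9489.4 * 0.009768
    = 33369.29 degrees
    mod 360 = 249.29 degrees

249.29 degrees


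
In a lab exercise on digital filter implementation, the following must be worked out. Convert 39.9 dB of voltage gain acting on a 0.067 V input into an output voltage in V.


Output voltage from dB gain:
V_out = V_in * 10^(gain_dB / 20)
      = 0.067 * 10^(39.9 / 20)
      = 0.067 * 98.855309
      = 6.6233 V

6.6233 V


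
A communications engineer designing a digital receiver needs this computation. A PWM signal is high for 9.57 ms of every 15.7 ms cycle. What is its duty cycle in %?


Duty cycle as a percentage:
DC = (t_on / T) * 100
   = (9.57 / 15.7) * 100
   = 0.609554 * 100
   = 60.96 %

60.96 %


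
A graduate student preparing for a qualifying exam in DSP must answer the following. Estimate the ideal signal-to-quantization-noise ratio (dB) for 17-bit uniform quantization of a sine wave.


Theoretical SNR for a full-scale sinusoid:
SNR = 6.02 * N + 1.76
    = 6.02 * 17 + 1.76
    = 102.34 + 1.76
    = 104.1 dB

104.1 dB


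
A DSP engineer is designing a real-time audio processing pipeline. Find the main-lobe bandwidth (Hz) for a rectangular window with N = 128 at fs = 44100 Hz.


Main lobe width for a rectangular window:
Width = 2 * fs / N
      = 2 * 44100 / 128
      = 88200 / 128
      = 689.062 Hz

689.062 Hz


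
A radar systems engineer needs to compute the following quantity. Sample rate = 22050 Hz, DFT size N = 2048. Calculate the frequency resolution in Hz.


DFT frequency resolution:
df = fs / N
   = 22050 / 2048
   = 10.7666 Hz

10.7666 Hz


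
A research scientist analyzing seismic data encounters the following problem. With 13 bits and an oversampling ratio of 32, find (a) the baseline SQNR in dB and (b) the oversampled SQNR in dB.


Step 1 — baseline SQNR at Nyquist:
SQNR_base = 6.02*N + 1.76
          = 6.02*13 + 1.76
          = 80.02 dB

Step 2 — oversampling processing gain:
G = 10*log10(OSR) = 10*log10(32) = 15.05 dB

Step 3 — total:
SQNR_total = 80.02 + 15.05 = 95.07 dB

Base SQNR = 80.02 dB; oversampled SQNR = 95.07 dB


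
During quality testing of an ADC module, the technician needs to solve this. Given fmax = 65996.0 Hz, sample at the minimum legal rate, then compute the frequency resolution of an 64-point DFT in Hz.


Step 1 — Nyquist sampling rate:
fs = 2 * fmax = 2 * 65996.0 = 131992.0 Hz

Step 2 — DFT bin spacing:
df = fs / N = 131992.0 / 64 = 2062.375 Hz

2062.375 Hz


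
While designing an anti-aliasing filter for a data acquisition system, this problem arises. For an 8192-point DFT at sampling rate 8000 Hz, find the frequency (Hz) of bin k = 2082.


Frequency of DFT bin k:
f_k = k * fs / N
    = 2082 * 8000 / 8192
    = 16656000 / 8192
    = 2033.203 Hz

2033.203 Hz


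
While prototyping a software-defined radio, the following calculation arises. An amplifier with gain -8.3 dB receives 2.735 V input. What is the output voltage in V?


Output voltage from dB gain:
V_out = V_in * 10^(gain_dB / 20)
      = 2.735 * 10^(-8.3 / 20)
      = 2.735 * 0.384592
      = 1.0519 V

1.0519 V


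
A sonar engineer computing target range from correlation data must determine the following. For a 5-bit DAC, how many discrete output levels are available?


Number of quantization levels = 2^N
= 2^5
= 32

32


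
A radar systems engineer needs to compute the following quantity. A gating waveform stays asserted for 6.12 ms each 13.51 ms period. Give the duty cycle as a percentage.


Duty cycle as a percentage:
DC = (t_on / T) * 100
   = (6.12 / 13.51) * 100
   = 0.452998 * 100
   = 45.3 %

45.3 %


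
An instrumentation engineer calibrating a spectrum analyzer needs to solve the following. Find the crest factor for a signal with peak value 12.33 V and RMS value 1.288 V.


Crest factor is the ratio of peak to RMS:
CF = V_peak / V_rms
   = 12.33 / 1.288
   = 9.573

9.573


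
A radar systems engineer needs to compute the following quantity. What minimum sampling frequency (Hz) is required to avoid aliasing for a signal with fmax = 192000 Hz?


The Nyquist rate is twice the maximum frequency component.
fs_min = 2 * fmax
      = 2 * 192000
      = 384000 Hz

384000


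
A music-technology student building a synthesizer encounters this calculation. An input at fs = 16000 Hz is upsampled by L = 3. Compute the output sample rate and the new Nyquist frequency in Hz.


Step 1 — output sample rate after interpolation by L:
fs_out = L * fs_in = 3 * 16000 = 48000 Hz

Step 2 — Nyquist frequency of the output stream:
f_Nyq = fs_out / 2 = 48000 / 2 = 24000.0 Hz

fs_out = 48000 Hz; f_Nyquist = 24000.0 Hz


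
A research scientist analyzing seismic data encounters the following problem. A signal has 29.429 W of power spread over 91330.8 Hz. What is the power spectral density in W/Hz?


Power spectral density:
PSD = P / BW
    = 29.429 / 91330.8
    = 0.00032222 W/Hz

0.00032222 W/Hz


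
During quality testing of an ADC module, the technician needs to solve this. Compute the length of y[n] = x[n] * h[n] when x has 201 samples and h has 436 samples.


Linear convolution output length:
L = N + M - 1
  = 201 + 436 - 1
  = 636 samples

636


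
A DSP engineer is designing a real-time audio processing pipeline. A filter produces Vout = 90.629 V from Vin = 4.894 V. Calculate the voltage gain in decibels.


Voltage gain in dB:
G = 20 * log10(Vout / Vin)
  = 20 * log10(90.629 / 4.894)
  = 20 * log10(18.51839)
  = 20 * 1.267603
  = 25.35 dB

25.35 dB


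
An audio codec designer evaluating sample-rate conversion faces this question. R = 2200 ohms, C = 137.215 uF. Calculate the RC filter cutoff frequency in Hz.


Cutoff frequency of a first-order RC filter:
fc = 1 / (2 * pi * R * C)
C = 137.215 uF = 0.000137215 F
fc = 1 / (2 * pi * 2200 * 0.000137215)
   = 1 / 1.8967239982342
   = 0.527225 Hz

0.527225 Hz


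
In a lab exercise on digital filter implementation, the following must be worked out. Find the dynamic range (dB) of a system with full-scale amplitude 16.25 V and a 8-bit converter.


Dynamic range from full-scale to LSB:
V_min = V_max / 2^bits = 16.25 / 2^8
DR = 20 * log10(V_max / V_min)
   = 20 * log10(2^8)
   = 20 * 8 * log10(2)
   = 48.16 dB

48.16 dB


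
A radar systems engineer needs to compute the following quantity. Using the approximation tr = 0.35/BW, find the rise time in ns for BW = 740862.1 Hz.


Rise time from bandwidth relationship:
tr = 0.35 / BW
   = 0.35 / 740862.1
   = 4.724226006e-07 s
   = 472.4226 ns

472.4226 ns


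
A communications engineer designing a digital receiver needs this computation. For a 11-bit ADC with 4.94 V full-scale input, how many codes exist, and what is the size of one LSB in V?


Step 1 — number of quantization levels:
L = 2^N = 2^11 = 2048

Step 2 — LSB step size:
delta = Vfs / L
      = 4.94 / 2048
      = 0.00241211 V

Levels = 2048; step size = 0.00241211 V


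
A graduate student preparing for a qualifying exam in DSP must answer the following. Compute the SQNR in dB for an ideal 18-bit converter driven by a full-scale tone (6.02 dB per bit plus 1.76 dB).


Theoretical SNR for a full-scale sinusoid:
SNR = 6.02 * N + 1.76
    = 6.02 * 18 + 1.76
    = 108.36 + 1.76
    = 110.12 dB

110.12 dB


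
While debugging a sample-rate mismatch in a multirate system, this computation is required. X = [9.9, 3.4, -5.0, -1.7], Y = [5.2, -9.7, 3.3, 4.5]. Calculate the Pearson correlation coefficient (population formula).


Pearson correlation coefficient (population):
r = cov(X,Y) / (std(X) * std(Y))
Mean X = 1.65, Mean Y = 0.825
Cov(X,Y) = -2.77375
Std(X) = 5.625167, Std(Y) = 6.114481
r = -0.0806

-0.0806


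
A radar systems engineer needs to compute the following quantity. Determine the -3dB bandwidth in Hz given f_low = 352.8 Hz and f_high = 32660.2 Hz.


Bandwidth is the difference of -3dB frequencies:
BW = f_high - f_low
   = 32660.2 - 352.8
   = 32307.4 Hz

32307.4 Hz
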